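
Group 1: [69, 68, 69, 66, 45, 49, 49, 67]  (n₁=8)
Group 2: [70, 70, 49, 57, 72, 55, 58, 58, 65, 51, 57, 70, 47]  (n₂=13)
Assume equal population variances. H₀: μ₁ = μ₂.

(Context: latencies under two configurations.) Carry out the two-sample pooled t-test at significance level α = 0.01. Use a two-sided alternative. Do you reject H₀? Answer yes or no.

x̄₁=60.250, s₁=10.539, n₁=8
x̄₂=59.923, s₂=8.616, n₂=13
s_p² = [7·10.539² + 12·8.616²]/19 = 87.8117
SE = √(s_p²·(1/8+1/13)) = 4.2108
t = (60.250−59.923)/4.2108 = 0.0776
df = 19
p-value (two-sided) = 0.93893
At α=0.01: p ≥ α → fail to reject H₀

reject H₀: no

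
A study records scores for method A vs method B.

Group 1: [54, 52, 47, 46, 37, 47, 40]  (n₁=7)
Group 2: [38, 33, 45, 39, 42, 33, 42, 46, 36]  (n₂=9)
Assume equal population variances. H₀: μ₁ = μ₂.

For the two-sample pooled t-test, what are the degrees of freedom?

degrees of freedom = 14

df = n₁ + n₂ − 2 = 7 + 9 − 2 = 14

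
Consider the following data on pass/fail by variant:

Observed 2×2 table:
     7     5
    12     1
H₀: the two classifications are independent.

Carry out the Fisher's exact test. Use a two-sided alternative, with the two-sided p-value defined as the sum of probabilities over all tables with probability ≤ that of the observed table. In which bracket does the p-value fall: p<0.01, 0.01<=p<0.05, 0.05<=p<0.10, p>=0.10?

Margins: r₁=12, r₂=13, c₁=19, c₂=6, n=25
p_obs = C(12,7)·C(13,12)/C(25,19); sum pmf over tables with pmf ≤ p_obs
p-value (two-sided) = 0.07304
→ bracket: 0.05<=p<0.10

p-value bracket: 0.05<=p<0.10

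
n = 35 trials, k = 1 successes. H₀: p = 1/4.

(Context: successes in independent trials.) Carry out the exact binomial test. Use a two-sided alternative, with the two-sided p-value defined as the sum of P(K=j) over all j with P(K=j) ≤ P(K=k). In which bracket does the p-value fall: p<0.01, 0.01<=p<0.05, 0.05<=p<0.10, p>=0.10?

p-value bracket: p<0.01

Exact binomial: n=35, k=1, p₀=1/4=0.2500
P(X=j) = C(n,j)·p₀^j·(1−p₀)^(n−j); p = Σ P(X=j) over j with P(X=j) ≤ P(X=1)
p-value (two-sided) = 0.00074
→ bracket: p<0.01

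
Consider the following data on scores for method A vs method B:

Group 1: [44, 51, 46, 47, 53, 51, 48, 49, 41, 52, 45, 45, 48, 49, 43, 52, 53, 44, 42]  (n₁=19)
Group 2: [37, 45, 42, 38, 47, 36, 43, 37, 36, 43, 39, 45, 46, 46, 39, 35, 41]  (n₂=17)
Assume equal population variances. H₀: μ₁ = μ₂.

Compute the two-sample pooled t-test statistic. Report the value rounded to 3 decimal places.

x̄₁=47.526, s₁=3.821, n₁=19
x̄₂=40.882, s₂=4.045, n₂=17
s_p² = [18·3.821² + 16·4.045²]/34 = 15.4265
SE = √(s_p²·(1/19+1/17)) = 1.3112
t = (47.526−40.882)/1.3112 = 5.0669
df = 34

test statistic = 5.067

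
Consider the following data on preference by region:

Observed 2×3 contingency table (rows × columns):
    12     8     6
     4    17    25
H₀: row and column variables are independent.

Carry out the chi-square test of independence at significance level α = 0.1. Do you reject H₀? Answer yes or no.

Row totals [26, 46], col totals [16, 25, 31], n=72
χ² = (12−5.78)²/5.78 + (8−9.03)²/9.03 + (6−11.19)²/11.19 + (4−10.22)²/10.22 + (17−15.97)²/15.97 + (25−19.81)²/19.81 = 14.4441
df = 2
p-value (upper-tail) = 0.00073
At α=0.1: p < α → reject H₀

reject H₀: yes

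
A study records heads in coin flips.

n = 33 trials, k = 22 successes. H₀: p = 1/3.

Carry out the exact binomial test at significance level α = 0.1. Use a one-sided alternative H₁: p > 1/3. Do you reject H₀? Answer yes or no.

reject H₀: yes

Exact binomial: n=33, k=22, p₀=1/3=0.3333
P(X≥22) from Σ C(n,i)·p₀^i·(1−p₀)^(n−i)
p-value (one-sided, H₁ greater) = 0.00009
At α=0.1: p < α → reject H₀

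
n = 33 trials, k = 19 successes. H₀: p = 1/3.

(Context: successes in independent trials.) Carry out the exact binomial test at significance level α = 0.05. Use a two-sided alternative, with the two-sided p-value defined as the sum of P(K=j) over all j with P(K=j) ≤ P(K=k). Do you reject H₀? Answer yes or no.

Exact binomial: n=33, k=19, p₀=1/3=0.3333
P(X=j) = C(n,j)·p₀^j·(1−p₀)^(n−j); p = Σ P(X=j) over j with P(X=j) ≤ P(X=19)
p-value (two-sided) = 0.00490
At α=0.05: p < α → reject H₀

reject H₀: yes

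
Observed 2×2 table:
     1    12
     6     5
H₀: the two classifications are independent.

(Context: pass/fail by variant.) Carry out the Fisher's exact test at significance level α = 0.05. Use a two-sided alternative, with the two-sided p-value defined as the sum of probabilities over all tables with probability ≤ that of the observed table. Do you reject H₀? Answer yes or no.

Margins: r₁=13, r₂=11, c₁=7, c₂=17, n=24
p_obs = C(13,1)·C(11,6)/C(24,7); sum pmf over tables with pmf ≤ p_obs
p-value (two-sided) = 0.02326
At α=0.05: p < α → reject H₀

reject H₀: yes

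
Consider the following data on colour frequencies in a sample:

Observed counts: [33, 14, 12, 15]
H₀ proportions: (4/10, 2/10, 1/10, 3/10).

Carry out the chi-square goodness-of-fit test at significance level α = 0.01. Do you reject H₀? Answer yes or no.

n = 74; E_i = n·p_i = [29.60, 14.80, 7.40, 22.20]
χ² = (33−29.60)²/29.60 + (14−14.80)²/14.80 + (12−7.40)²/7.40 + (15−22.20)²/22.20 = 5.6284
df = 3
p-value (upper-tail) = 0.13116
At α=0.01: p ≥ α → fail to reject H₀

reject H₀: no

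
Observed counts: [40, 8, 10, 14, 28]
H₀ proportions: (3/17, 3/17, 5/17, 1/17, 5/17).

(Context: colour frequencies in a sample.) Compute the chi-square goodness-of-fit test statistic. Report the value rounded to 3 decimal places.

test statistic = 57.669

n = 100; E_i = n·p_i = [17.65, 17.65, 29.41, 5.88, 29.41]
χ² = (40−17.65)²/17.65 + (8−17.65)²/17.65 + (10−29.41)²/29.41 + (14−5.88)²/5.88 + (28−29.41)²/29.41 = 57.6693
df = 4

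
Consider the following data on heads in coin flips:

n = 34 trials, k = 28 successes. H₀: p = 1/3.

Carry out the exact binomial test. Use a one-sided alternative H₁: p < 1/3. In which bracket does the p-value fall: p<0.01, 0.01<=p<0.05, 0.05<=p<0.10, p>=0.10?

p-value bracket: p>=0.10

Exact binomial: n=34, k=28, p₀=1/3=0.3333
P(X≤28) from Σ C(n,i)·p₀^i·(1−p₀)^(n−i)
p-value (one-sided, H₁ less) = 1.00000
→ bracket: p>=0.10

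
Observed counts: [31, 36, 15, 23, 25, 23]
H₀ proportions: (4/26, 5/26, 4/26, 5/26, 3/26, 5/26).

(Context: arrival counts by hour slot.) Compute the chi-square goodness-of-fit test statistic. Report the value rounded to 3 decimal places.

n = 153; E_i = n·p_i = [23.54, 29.42, 23.54, 29.42, 17.65, 29.42]
χ² = (31−23.54)²/23.54 + (36−29.42)²/29.42 + (15−23.54)²/23.54 + (23−29.42)²/29.42 + (25−17.65)²/17.65 + (23−29.42)²/29.42 = 12.7939
df = 5

test statistic = 12.794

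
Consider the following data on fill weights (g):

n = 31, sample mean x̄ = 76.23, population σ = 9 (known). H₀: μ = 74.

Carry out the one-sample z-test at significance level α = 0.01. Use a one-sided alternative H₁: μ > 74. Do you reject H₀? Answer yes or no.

reject H₀: no

SE = σ/√n = 9/√31 = 1.6164
z = (x̄−μ₀)/SE = (76.23−74)/1.6164 = 1.3796
p-value (one-sided, H₁ greater) = 0.08386
At α=0.01: p ≥ α → fail to reject H₀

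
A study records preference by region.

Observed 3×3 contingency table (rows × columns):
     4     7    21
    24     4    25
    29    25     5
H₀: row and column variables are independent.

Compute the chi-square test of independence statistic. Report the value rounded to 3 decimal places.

Row totals [32, 53, 59], col totals [57, 36, 51], n=144
χ² = (4−12.67)²/12.67 + (7−8.00)²/8.00 + (21−11.33)²/11.33 + (24−20.98)²/20.98 + (4−13.25)²/13.25 + (25−18.77)²/18.77 + (29−23.35)²/23.35 + (25−14.75)²/14.75 + (5−20.90)²/20.90 = 43.8396
df = 4

test statistic = 43.840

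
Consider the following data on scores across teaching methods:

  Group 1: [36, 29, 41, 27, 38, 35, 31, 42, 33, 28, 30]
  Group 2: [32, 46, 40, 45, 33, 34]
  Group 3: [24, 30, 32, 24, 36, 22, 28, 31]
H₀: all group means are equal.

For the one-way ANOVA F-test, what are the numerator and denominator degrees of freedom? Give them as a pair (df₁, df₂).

k = 3 groups, N = 25 total
df = (k−1, N−k) = (3−1, 25−3) = (2, 22)

degrees of freedom = [2, 22]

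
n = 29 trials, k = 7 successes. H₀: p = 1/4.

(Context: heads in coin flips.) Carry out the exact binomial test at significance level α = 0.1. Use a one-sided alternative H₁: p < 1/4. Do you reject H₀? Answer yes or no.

Exact binomial: n=29, k=7, p₀=1/4=0.2500
P(X≤7) from Σ C(n,i)·p₀^i·(1−p₀)^(n−i)
p-value (one-sided, H₁ less) = 0.55677
At α=0.1: p ≥ α → fail to reject H₀

reject H₀: no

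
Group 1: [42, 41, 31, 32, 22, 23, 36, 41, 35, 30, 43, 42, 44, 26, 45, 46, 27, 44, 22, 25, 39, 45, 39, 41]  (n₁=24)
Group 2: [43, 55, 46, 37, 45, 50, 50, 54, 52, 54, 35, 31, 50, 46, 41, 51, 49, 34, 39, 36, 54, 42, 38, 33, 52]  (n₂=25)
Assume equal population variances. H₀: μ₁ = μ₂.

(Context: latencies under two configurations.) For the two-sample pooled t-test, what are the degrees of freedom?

df = n₁ + n₂ − 2 = 24 + 25 − 2 = 47

degrees of freedom = 47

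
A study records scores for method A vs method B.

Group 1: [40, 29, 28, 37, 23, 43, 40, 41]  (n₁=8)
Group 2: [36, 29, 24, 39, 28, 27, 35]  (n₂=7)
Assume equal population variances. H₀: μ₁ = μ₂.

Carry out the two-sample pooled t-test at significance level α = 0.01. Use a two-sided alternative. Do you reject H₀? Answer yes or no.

reject H₀: no

x̄₁=35.125, s₁=7.396, n₁=8
x̄₂=31.143, s₂=5.521, n₂=7
s_p² = [7·7.396² + 6·5.521²]/13 = 43.5179
SE = √(s_p²·(1/8+1/7)) = 3.4142
t = (35.125−31.143)/3.4142 = 1.1664
df = 13
p-value (two-sided) = 0.26442
At α=0.01: p ≥ α → fail to reject H₀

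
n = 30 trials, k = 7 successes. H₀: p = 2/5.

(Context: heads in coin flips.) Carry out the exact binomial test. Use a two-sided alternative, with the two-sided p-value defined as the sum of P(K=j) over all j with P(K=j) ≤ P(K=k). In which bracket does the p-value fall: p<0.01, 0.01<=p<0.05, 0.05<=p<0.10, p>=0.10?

p-value bracket: 0.05<=p<0.10

Exact binomial: n=30, k=7, p₀=2/5=0.4000
P(X=j) = C(n,j)·p₀^j·(1−p₀)^(n−j); p = Σ P(X=j) over j with P(X=j) ≤ P(X=7)
p-value (two-sided) = 0.06476
→ bracket: 0.05<=p<0.10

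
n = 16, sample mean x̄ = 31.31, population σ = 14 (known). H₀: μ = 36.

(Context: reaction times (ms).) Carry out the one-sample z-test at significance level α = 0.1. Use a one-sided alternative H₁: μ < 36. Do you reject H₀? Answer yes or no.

reject H₀: yes

SE = σ/√n = 14/√16 = 3.5000
z = (x̄−μ₀)/SE = (31.31−36)/3.5000 = -1.3400
p-value (one-sided, H₁ less) = 0.09012
At α=0.1: p < α → reject H₀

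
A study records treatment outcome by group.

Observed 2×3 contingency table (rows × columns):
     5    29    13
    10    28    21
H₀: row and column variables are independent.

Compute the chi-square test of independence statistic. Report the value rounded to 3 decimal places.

test statistic = 2.237

Row totals [47, 59], col totals [15, 57, 34], n=106
χ² = (5−6.65)²/6.65 + (29−25.27)²/25.27 + (13−15.08)²/15.08 + (10−8.35)²/8.35 + (28−31.73)²/31.73 + (21−18.92)²/18.92 = 2.2367
df = 2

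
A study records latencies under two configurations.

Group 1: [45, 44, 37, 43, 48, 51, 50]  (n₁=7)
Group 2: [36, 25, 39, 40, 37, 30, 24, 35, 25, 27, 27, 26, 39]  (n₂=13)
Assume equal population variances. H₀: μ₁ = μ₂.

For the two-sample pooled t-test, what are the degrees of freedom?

degrees of freedom = 18

df = n₁ + n₂ − 2 = 7 + 13 − 2 = 18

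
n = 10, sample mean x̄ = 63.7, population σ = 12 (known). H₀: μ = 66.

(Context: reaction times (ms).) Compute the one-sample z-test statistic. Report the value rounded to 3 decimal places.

test statistic = -0.606

SE = σ/√n = 12/√10 = 3.7947
z = (x̄−μ₀)/SE = (63.7−66)/3.7947 = -0.6061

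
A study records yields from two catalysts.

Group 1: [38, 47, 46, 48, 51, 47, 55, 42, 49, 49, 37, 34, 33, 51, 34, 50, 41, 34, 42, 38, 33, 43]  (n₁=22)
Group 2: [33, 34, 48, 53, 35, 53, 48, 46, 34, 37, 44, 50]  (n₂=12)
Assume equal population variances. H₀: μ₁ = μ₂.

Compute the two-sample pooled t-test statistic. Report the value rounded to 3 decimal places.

x̄₁=42.818, s₁=6.877, n₁=22
x̄₂=42.917, s₂=7.810, n₂=12
s_p² = [21·6.877² + 11·7.810²]/32 = 52.0059
SE = √(s_p²·(1/22+1/12)) = 2.5880
t = (42.818−42.917)/2.5880 = -0.0381
df = 32

test statistic = -0.038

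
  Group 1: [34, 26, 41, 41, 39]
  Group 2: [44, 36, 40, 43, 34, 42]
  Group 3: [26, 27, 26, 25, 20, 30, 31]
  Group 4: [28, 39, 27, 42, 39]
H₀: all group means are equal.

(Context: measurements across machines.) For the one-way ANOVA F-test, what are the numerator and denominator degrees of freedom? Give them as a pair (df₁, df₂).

k = 4 groups, N = 23 total
df = (k−1, N−k) = (4−1, 23−4) = (3, 19)

degrees of freedom = [3, 19]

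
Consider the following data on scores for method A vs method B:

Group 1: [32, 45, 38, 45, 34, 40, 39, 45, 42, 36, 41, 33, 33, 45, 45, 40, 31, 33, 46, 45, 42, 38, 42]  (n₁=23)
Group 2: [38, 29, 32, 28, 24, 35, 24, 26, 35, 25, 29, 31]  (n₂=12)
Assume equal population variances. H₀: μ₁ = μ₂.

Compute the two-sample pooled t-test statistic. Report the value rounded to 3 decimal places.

x̄₁=39.565, s₁=4.989, n₁=23
x̄₂=29.667, s₂=4.638, n₂=12
s_p² = [22·4.989² + 11·4.638²]/33 = 23.7672
SE = √(s_p²·(1/23+1/12)) = 1.7361
t = (39.565−29.667)/1.7361 = 5.7017
df = 33

test statistic = 5.702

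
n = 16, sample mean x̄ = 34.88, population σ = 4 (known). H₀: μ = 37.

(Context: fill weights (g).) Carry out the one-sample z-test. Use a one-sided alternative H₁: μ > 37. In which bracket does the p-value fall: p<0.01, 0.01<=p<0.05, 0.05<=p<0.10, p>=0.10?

p-value bracket: p>=0.10

SE = σ/√n = 4/√16 = 1.0000
z = (x̄−μ₀)/SE = (34.88−37)/1.0000 = -2.1200
p-value (one-sided, H₁ greater) = 0.98300
→ bracket: p>=0.10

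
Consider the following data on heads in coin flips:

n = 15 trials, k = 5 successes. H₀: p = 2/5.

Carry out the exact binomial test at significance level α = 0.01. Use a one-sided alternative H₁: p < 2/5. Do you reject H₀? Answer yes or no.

Exact binomial: n=15, k=5, p₀=2/5=0.4000
P(X≤5) from Σ C(n,i)·p₀^i·(1−p₀)^(n−i)
p-value (one-sided, H₁ less) = 0.40322
At α=0.01: p ≥ α → fail to reject H₀

reject H₀: no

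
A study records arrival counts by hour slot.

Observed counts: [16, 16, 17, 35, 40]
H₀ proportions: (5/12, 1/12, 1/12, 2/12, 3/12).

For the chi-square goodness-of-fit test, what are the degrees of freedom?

degrees of freedom = 4

df = k − 1 = 5 − 1 = 4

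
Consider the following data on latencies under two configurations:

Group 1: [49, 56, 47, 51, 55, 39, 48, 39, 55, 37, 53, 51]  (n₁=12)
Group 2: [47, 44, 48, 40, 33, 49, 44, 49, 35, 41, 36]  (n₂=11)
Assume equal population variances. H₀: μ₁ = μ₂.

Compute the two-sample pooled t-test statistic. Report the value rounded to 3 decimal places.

x̄₁=48.333, s₁=6.665, n₁=12
x̄₂=42.364, s₂=5.801, n₂=11
s_p² = [11·6.665² + 10·5.801²]/21 = 39.2958
SE = √(s_p²·(1/12+1/11)) = 2.6167
t = (48.333−42.364)/2.6167 = 2.2814
df = 21

test statistic = 2.281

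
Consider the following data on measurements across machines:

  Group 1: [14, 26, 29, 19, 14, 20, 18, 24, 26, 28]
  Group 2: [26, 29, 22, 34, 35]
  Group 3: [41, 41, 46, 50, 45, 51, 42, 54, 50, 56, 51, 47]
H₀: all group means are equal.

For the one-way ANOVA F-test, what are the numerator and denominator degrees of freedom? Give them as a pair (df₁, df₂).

degrees of freedom = [2, 24]

k = 3 groups, N = 27 total
df = (k−1, N−k) = (3−1, 27−3) = (2, 24)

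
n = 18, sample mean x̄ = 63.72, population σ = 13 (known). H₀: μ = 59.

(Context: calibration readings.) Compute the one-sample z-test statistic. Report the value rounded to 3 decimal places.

SE = σ/√n = 13/√18 = 3.0641
z = (x̄−μ₀)/SE = (63.72−59)/3.0641 = 1.5404

test statistic = 1.540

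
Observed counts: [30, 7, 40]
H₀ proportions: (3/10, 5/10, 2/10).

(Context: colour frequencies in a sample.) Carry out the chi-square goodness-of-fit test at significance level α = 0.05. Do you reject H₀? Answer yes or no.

n = 77; E_i = n·p_i = [23.10, 38.50, 15.40]
χ² = (30−23.10)²/23.10 + (7−38.50)²/38.50 + (40−15.40)²/15.40 = 67.1299
df = 2
p-value (upper-tail) = 0.00000
At α=0.05: p < α → reject H₀

reject H₀: yes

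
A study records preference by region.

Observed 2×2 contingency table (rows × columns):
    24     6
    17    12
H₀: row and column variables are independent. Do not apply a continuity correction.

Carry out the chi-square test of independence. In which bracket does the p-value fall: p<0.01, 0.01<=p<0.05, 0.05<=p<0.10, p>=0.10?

p-value bracket: 0.05<=p<0.10

Row totals [30, 29], col totals [41, 18], n=59
χ² = (24−20.85)²/20.85 + (6−9.15)²/9.15 + (17−20.15)²/20.15 + (12−8.85)²/8.85 = 3.1791
df = 1
p-value (upper-tail) = 0.07459
→ bracket: 0.05<=p<0.10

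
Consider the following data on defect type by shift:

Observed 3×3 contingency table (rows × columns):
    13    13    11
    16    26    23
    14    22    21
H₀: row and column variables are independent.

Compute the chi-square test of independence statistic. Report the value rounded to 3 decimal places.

test statistic = 1.662

Row totals [37, 65, 57], col totals [43, 61, 55], n=159
χ² = (13−10.01)²/10.01 + (13−14.19)²/14.19 + (11−12.80)²/12.80 + (16−17.58)²/17.58 + (26−24.94)²/24.94 + (23−22.48)²/22.48 + (14−15.42)²/15.42 + (22−21.87)²/21.87 + (21−19.72)²/19.72 = 1.6621
df = 4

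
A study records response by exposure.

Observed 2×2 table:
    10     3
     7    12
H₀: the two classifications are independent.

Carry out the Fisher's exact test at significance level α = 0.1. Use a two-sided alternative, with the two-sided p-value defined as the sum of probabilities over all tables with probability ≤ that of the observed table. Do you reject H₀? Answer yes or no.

reject H₀: yes

Margins: r₁=13, r₂=19, c₁=17, c₂=15, n=32
p_obs = C(13,10)·C(19,7)/C(32,17); sum pmf over tables with pmf ≤ p_obs
p-value (two-sided) = 0.03592
At α=0.1: p < α → reject H₀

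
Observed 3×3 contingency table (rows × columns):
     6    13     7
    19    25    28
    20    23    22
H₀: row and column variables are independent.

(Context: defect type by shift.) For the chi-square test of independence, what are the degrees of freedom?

degrees of freedom = 4

df = (r−1)(c−1) = (3−1)·(3−1) = 4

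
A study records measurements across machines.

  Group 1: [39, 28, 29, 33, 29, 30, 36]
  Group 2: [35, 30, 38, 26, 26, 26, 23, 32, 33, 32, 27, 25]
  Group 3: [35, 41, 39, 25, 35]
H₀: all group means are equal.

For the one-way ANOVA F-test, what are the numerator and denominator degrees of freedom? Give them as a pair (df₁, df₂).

degrees of freedom = [2, 21]

k = 3 groups, N = 24 total
df = (k−1, N−k) = (3−1, 24−3) = (2, 21)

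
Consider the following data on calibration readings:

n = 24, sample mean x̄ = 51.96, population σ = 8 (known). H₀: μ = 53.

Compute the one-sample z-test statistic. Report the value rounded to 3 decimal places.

SE = σ/√n = 8/√24 = 1.6330
z = (x̄−μ₀)/SE = (51.96−53)/1.6330 = -0.6369

test statistic = -0.637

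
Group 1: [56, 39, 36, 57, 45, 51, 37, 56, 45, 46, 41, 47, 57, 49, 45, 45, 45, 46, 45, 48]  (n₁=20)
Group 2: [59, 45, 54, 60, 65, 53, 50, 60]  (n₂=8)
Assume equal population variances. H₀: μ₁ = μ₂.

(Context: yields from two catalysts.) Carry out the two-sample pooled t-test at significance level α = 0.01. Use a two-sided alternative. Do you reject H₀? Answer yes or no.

reject H₀: yes

x̄₁=46.800, s₁=6.195, n₁=20
x̄₂=55.750, s₂=6.453, n₂=8
s_p² = [19·6.195² + 7·6.453²]/26 = 39.2577
SE = √(s_p²·(1/20+1/8)) = 2.6211
t = (46.800−55.750)/2.6211 = -3.4146
df = 26
p-value (two-sided) = 0.00211
At α=0.01: p < α → reject H₀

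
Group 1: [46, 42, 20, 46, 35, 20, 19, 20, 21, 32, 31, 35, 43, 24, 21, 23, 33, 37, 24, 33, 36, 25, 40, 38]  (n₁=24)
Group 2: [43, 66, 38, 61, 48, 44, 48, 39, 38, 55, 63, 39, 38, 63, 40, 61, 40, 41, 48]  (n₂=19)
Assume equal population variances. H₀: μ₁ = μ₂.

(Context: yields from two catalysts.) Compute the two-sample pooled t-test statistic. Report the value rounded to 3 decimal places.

x̄₁=31.000, s₁=8.973, n₁=24
x̄₂=48.053, s₂=10.113, n₂=19
s_p² = [23·8.973² + 18·10.113²]/41 = 90.0719
SE = √(s_p²·(1/24+1/19)) = 2.9144
t = (31.000−48.053)/2.9144 = -5.8512
df = 41

test statistic = -5.851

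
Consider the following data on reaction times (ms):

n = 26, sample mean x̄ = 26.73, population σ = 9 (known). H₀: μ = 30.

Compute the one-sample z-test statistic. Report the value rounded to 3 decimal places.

test statistic = -1.853

SE = σ/√n = 9/√26 = 1.7650
z = (x̄−μ₀)/SE = (26.73−30)/1.7650 = -1.8526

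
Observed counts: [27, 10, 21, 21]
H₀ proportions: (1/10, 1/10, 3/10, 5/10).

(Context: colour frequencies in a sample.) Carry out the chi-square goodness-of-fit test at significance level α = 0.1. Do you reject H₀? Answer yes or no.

n = 79; E_i = n·p_i = [7.90, 7.90, 23.70, 39.50]
χ² = (27−7.90)²/7.90 + (10−7.90)²/7.90 + (21−23.70)²/23.70 + (21−39.50)²/39.50 = 55.7089
df = 3
p-value (upper-tail) = 0.00000
At α=0.1: p < α → reject H₀

reject H₀: yes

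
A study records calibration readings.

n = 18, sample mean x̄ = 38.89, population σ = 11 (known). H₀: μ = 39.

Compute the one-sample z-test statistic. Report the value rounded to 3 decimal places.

test statistic = -0.042

SE = σ/√n = 11/√18 = 2.5927
z = (x̄−μ₀)/SE = (38.89−39)/2.5927 = -0.0424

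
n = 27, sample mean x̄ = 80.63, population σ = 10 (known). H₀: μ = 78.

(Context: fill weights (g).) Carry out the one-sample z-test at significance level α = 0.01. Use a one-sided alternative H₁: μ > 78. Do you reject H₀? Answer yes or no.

reject H₀: no

SE = σ/√n = 10/√27 = 1.9245
z = (x̄−μ₀)/SE = (80.63−78)/1.9245 = 1.3666
p-value (one-sided, H₁ greater) = 0.08588
At α=0.01: p ≥ α → fail to reject H₀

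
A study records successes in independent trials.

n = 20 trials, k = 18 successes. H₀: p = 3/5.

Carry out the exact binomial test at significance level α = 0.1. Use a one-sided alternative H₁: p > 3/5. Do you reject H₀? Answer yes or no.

reject H₀: yes

Exact binomial: n=20, k=18, p₀=3/5=0.6000
P(X≥18) from Σ C(n,i)·p₀^i·(1−p₀)^(n−i)
p-value (one-sided, H₁ greater) = 0.00361
At α=0.1: p < α → reject H₀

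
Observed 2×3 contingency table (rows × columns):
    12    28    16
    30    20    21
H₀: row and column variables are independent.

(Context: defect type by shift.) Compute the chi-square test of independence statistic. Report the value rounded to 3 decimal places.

test statistic = 8.064

Row totals [56, 71], col totals [42, 48, 37], n=127
χ² = (12−18.52)²/18.52 + (28−21.17)²/21.17 + (16−16.31)²/16.31 + (30−23.48)²/23.48 + (20−26.83)²/26.83 + (21−20.69)²/20.69 = 8.0641
df = 2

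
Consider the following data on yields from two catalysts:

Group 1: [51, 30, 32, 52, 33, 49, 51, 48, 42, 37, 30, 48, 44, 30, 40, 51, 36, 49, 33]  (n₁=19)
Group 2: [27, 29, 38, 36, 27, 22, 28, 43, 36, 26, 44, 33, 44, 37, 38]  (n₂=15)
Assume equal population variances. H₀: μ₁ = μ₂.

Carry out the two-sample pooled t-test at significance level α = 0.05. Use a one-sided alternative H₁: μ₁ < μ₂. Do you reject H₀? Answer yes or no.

reject H₀: no

x̄₁=41.368, s₁=8.395, n₁=19
x̄₂=33.867, s₂=7.060, n₂=15
s_p² = [18·8.395² + 14·7.060²]/32 = 61.4423
SE = √(s_p²·(1/19+1/15)) = 2.7074
t = (41.368−33.867)/2.7074 = 2.7708
df = 32
p-value (one-sided, H₁ less) = 0.99538
At α=0.05: p ≥ α → fail to reject H₀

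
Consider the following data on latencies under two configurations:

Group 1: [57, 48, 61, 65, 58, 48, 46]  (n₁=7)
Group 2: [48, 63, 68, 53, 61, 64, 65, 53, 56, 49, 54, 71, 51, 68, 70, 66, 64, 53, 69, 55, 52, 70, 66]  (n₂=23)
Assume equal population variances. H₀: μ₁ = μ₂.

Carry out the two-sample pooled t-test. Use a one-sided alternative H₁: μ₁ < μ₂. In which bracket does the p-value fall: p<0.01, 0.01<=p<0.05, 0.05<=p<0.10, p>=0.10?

x̄₁=54.714, s₁=7.387, n₁=7
x̄₂=60.391, s₂=7.686, n₂=23
s_p² = [6·7.387² + 22·7.686²]/28 = 58.1038
SE = √(s_p²·(1/7+1/23)) = 3.2904
t = (54.714−60.391)/3.2904 = -1.7253
df = 28
p-value (one-sided, H₁ less) = 0.04775
→ bracket: 0.01<=p<0.05

p-value bracket: 0.01<=p<0.05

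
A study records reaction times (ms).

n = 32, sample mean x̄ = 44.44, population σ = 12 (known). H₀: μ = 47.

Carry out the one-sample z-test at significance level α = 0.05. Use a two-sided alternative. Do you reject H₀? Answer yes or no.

reject H₀: no

SE = σ/√n = 12/√32 = 2.1213
z = (x̄−μ₀)/SE = (44.44−47)/2.1213 = -1.2068
p-value (two-sided) = 0.22751
At α=0.05: p ≥ α → fail to reject H₀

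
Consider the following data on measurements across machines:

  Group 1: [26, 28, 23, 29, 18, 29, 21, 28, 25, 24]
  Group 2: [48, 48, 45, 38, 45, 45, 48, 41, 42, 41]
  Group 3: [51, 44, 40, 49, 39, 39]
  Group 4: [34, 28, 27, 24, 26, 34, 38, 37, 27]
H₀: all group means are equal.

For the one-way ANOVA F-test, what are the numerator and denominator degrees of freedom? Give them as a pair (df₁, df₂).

degrees of freedom = [3, 31]

k = 4 groups, N = 35 total
df = (k−1, N−k) = (4−1, 35−4) = (3, 31)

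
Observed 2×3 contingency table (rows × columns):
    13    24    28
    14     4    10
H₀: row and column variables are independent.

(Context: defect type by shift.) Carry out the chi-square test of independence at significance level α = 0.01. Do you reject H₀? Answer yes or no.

reject H₀: yes

Row totals [65, 28], col totals [27, 28, 38], n=93
χ² = (13−18.87)²/18.87 + (24−19.57)²/19.57 + (28−26.56)²/26.56 + (14−8.13)²/8.13 + (4−8.43)²/8.43 + (10−11.44)²/11.44 = 9.6572
df = 2
p-value (upper-tail) = 0.00800
At α=0.01: p < α → reject H₀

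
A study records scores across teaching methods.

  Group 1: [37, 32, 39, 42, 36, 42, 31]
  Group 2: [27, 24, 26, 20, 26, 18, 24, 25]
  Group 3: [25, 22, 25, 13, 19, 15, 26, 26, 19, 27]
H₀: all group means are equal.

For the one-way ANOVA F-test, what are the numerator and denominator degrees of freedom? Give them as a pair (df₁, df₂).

degrees of freedom = [2, 22]

k = 3 groups, N = 25 total
df = (k−1, N−k) = (3−1, 25−3) = (2, 22)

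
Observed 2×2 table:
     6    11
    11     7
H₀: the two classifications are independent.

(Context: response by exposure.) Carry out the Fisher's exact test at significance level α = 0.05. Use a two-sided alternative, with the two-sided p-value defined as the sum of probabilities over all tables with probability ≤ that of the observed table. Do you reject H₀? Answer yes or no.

reject H₀: no

Margins: r₁=17, r₂=18, c₁=17, c₂=18, n=35
p_obs = C(17,6)·C(18,11)/C(35,17); sum pmf over tables with pmf ≤ p_obs
p-value (two-sided) = 0.18114
At α=0.05: p ≥ α → fail to reject H₀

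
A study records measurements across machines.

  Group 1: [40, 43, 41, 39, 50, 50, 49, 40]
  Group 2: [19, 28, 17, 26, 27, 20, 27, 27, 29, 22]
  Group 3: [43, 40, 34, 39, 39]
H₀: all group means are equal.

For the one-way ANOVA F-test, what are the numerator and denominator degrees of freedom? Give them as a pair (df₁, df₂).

k = 3 groups, N = 23 total
df = (k−1, N−k) = (3−1, 23−3) = (2, 20)

degrees of freedom = [2, 20]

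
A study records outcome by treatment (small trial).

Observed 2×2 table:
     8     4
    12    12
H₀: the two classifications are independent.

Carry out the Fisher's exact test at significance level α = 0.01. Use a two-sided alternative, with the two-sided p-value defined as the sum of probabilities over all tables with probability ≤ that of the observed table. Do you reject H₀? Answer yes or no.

Margins: r₁=12, r₂=24, c₁=20, c₂=16, n=36
p_obs = C(12,8)·C(24,12)/C(36,20); sum pmf over tables with pmf ≤ p_obs
p-value (two-sided) = 0.48150
At α=0.01: p ≥ α → fail to reject H₀

reject H₀: no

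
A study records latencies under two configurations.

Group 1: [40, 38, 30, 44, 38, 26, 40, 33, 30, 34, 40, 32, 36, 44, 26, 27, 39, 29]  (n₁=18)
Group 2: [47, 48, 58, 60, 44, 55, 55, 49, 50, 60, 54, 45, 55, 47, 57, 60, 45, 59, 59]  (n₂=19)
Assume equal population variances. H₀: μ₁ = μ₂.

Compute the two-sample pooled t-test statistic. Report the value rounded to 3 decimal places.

x̄₁=34.778, s₁=5.927, n₁=18
x̄₂=53.000, s₂=5.793, n₂=19
s_p² = [17·5.927² + 18·5.793²]/35 = 34.3175
SE = √(s_p²·(1/18+1/19)) = 1.9268
t = (34.778−53.000)/1.9268 = -9.4571
df = 35

test statistic = -9.457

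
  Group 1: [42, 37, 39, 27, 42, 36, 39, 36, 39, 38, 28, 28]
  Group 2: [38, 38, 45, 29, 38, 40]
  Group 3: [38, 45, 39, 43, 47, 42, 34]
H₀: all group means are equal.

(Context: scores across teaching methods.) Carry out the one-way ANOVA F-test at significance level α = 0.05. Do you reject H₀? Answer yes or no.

Group means [35.92, 38.00, 41.14], grand mean 37.880
SSB = Σnᵢ(x̄ᵢ−x̄)² = 120.866; SSW = ΣΣ(x−x̄ᵢ)² = 565.774
MSB = 120.866/2 = 60.4331; MSW = 565.774/22 = 25.7170
F = MSB/MSW = 2.3499
df = (2, 22)
p-value (upper-tail) = 0.11886
At α=0.05: p ≥ α → fail to reject H₀

reject H₀: no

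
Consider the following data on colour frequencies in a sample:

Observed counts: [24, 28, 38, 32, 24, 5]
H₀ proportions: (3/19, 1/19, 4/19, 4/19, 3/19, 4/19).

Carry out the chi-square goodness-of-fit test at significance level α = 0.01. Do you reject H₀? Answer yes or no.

reject H₀: yes

n = 151; E_i = n·p_i = [23.84, 7.95, 31.79, 31.79, 23.84, 31.79]
χ² = (24−23.84)²/23.84 + (28−7.95)²/7.95 + (38−31.79)²/31.79 + (32−31.79)²/31.79 + (24−23.84)²/23.84 + (5−31.79)²/31.79 = 74.3891
df = 5
p-value (upper-tail) = 0.00000
At α=0.01: p < α → reject H₀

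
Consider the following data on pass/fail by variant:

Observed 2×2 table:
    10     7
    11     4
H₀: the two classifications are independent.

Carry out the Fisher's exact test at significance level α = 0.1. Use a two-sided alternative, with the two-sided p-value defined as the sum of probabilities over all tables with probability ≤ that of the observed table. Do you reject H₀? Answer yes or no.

reject H₀: no

Margins: r₁=17, r₂=15, c₁=21, c₂=11, n=32
p_obs = C(17,10)·C(15,11)/C(32,21); sum pmf over tables with pmf ≤ p_obs
p-value (two-sided) = 0.47191
At α=0.1: p ≥ α → fail to reject H₀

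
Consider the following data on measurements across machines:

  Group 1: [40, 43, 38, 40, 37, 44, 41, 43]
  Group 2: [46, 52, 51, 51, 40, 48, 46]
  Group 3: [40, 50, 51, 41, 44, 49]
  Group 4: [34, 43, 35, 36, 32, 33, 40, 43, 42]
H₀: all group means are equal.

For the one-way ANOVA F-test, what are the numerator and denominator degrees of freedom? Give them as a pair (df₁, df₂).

k = 4 groups, N = 30 total
df = (k−1, N−k) = (4−1, 30−4) = (3, 26)

degrees of freedom = [3, 26]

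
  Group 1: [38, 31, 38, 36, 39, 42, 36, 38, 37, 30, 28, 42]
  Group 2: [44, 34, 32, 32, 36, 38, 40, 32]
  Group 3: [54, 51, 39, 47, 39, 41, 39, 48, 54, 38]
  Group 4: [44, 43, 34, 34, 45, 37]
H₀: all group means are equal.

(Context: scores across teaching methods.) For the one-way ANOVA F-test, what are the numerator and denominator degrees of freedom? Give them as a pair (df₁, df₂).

degrees of freedom = [3, 32]

k = 4 groups, N = 36 total
df = (k−1, N−k) = (4−1, 36−4) = (3, 32)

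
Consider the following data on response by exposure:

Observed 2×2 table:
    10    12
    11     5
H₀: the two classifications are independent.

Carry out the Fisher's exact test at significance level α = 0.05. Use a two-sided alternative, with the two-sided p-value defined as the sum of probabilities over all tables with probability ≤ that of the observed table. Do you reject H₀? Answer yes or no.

reject H₀: no

Margins: r₁=22, r₂=16, c₁=21, c₂=17, n=38
p_obs = C(22,10)·C(16,11)/C(38,21); sum pmf over tables with pmf ≤ p_obs
p-value (two-sided) = 0.19716
At α=0.05: p ≥ α → fail to reject H₀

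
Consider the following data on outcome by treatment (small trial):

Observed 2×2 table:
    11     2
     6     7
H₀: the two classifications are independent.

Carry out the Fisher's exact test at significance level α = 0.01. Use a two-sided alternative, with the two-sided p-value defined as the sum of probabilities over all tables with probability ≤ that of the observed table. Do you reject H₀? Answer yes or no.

reject H₀: no

Margins: r₁=13, r₂=13, c₁=17, c₂=9, n=26
p_obs = C(13,11)·C(13,6)/C(26,17); sum pmf over tables with pmf ≤ p_obs
p-value (two-sided) = 0.09684
At α=0.01: p ≥ α → fail to reject H₀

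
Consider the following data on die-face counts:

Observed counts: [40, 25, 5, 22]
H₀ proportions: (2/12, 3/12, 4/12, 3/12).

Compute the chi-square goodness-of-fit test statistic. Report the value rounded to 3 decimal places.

n = 92; E_i = n·p_i = [15.33, 23.00, 30.67, 23.00]
χ² = (40−15.33)²/15.33 + (25−23.00)²/23.00 + (5−30.67)²/30.67 + (22−23.00)²/23.00 = 61.3804
df = 3

test statistic = 61.380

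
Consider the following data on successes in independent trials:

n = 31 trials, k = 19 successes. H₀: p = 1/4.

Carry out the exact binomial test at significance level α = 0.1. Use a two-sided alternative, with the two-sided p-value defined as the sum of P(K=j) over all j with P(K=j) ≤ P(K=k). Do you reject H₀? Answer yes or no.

reject H₀: yes

Exact binomial: n=31, k=19, p₀=1/4=0.2500
P(X=j) = C(n,j)·p₀^j·(1−p₀)^(n−j); p = Σ P(X=j) over j with P(X=j) ≤ P(X=19)
p-value (two-sided) = 0.00002
At α=0.1: p < α → reject H₀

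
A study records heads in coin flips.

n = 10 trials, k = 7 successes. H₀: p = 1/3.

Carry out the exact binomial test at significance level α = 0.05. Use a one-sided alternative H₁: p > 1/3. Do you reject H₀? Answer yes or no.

Exact binomial: n=10, k=7, p₀=1/3=0.3333
P(X≥7) from Σ C(n,i)·p₀^i·(1−p₀)^(n−i)
p-value (one-sided, H₁ greater) = 0.01966
At α=0.05: p < α → reject H₀

reject H₀: yes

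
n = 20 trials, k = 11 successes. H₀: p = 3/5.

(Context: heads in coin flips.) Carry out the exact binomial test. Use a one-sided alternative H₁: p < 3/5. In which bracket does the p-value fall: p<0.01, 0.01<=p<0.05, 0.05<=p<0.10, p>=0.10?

Exact binomial: n=20, k=11, p₀=3/5=0.6000
P(X≤11) from Σ C(n,i)·p₀^i·(1−p₀)^(n−i)
p-value (one-sided, H₁ less) = 0.40440
→ bracket: p>=0.10

p-value bracket: p>=0.10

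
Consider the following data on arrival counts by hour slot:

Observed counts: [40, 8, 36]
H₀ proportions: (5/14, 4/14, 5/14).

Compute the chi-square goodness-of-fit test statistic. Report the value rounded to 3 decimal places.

n = 84; E_i = n·p_i = [30.00, 24.00, 30.00]
χ² = (40−30.00)²/30.00 + (8−24.00)²/24.00 + (36−30.00)²/30.00 = 15.2000
df = 2

test statistic = 15.200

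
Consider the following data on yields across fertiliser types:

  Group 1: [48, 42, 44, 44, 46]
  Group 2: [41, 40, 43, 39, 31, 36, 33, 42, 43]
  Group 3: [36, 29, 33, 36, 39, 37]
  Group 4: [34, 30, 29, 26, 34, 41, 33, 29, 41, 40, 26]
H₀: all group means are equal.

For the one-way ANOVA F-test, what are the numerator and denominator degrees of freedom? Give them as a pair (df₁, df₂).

k = 4 groups, N = 31 total
df = (k−1, N−k) = (4−1, 31−4) = (3, 27)

degrees of freedom = [3, 27]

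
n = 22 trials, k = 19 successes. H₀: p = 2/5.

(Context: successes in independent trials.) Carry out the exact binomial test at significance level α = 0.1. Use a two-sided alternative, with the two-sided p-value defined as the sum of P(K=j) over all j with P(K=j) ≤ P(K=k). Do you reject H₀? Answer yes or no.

Exact binomial: n=22, k=19, p₀=2/5=0.4000
P(X=j) = C(n,j)·p₀^j·(1−p₀)^(n−j); p = Σ P(X=j) over j with P(X=j) ≤ P(X=19)
p-value (two-sided) = 0.00001
At α=0.1: p < α → reject H₀

reject H₀: yes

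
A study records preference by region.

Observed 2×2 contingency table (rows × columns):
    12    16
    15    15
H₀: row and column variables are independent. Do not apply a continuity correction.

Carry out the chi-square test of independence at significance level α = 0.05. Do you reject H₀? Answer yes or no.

reject H₀: no

Row totals [28, 30], col totals [27, 31], n=58
χ² = (12−13.03)²/13.03 + (16−14.97)²/14.97 + (15−13.97)²/13.97 + (15−16.03)²/16.03 = 0.2970
df = 1
p-value (upper-tail) = 0.58578
At α=0.05: p ≥ α → fail to reject H₀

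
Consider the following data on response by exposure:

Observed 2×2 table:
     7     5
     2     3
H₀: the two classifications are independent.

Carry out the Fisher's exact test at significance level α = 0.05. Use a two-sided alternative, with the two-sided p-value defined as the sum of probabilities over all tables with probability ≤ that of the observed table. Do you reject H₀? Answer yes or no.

reject H₀: no

Margins: r₁=12, r₂=5, c₁=9, c₂=8, n=17
p_obs = C(12,7)·C(5,2)/C(17,9); sum pmf over tables with pmf ≤ p_obs
p-value (two-sided) = 0.61991
At α=0.05: p ≥ α → fail to reject H₀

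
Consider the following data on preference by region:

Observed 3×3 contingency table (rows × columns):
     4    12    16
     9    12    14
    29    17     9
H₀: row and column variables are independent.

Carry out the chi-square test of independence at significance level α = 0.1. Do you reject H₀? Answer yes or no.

reject H₀: yes

Row totals [32, 35, 55], col totals [42, 41, 39], n=122
χ² = (4−11.02)²/11.02 + (12−10.75)²/10.75 + (16−10.23)²/10.23 + (9−12.05)²/12.05 + (12−11.76)²/11.76 + (14−11.19)²/11.19 + (29−18.93)²/18.93 + (17−18.48)²/18.48 + (9−17.58)²/17.58 = 19.0101
df = 4
p-value (upper-tail) = 0.00078
At α=0.1: p < α → reject H₀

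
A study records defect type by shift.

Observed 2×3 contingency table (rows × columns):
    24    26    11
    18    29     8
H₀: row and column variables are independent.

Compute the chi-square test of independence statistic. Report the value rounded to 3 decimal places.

Row totals [61, 55], col totals [42, 55, 19], n=116
χ² = (24−22.09)²/22.09 + (26−28.92)²/28.92 + (11−9.99)²/9.99 + (18−19.91)²/19.91 + (29−26.08)²/26.08 + (8−9.01)²/9.01 = 1.1873
df = 2

test statistic = 1.187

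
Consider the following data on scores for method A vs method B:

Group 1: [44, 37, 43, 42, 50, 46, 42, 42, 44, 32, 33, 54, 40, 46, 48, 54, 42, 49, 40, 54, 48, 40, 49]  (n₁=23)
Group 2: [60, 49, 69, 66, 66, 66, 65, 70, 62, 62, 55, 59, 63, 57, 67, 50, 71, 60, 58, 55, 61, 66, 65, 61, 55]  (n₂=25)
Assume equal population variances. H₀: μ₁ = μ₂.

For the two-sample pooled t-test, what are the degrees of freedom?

df = n₁ + n₂ − 2 = 23 + 25 − 2 = 46

degrees of freedom = 46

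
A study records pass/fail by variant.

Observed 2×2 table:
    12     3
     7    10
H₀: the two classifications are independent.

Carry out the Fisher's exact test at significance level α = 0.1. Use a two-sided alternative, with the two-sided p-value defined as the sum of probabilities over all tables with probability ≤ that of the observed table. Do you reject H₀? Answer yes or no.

reject H₀: yes

Margins: r₁=15, r₂=17, c₁=19, c₂=13, n=32
p_obs = C(15,12)·C(17,7)/C(32,19); sum pmf over tables with pmf ≤ p_obs
p-value (two-sided) = 0.03592
At α=0.1: p < α → reject H₀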